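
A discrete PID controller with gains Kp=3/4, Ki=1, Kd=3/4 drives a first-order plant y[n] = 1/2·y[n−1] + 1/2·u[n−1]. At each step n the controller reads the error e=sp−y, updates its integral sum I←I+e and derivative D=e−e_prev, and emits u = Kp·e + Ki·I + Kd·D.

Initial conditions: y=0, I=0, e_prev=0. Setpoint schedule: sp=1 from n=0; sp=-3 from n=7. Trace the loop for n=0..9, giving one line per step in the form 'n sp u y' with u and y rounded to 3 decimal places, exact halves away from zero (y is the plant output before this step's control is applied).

0 1 2.500 0.000
1 1 -0.375 1.250
2 1 2.344 0.438
3 1 -0.086 1.391
4 1 2.084 0.652
5 1 0.088 1.368
6 1 1.857 0.728
7 -3 -9.762 1.293
8 -3 3.187 -4.235
9 -3 -9.001 -0.524

(exact arithmetic carried between steps; '≈' marks a value shown rounded to 6 d.p. or computed from one; I and e_prev carry over from the previous line; the table rounds u and y to 3 d.p., halves away from zero)
n=0: y=0, sp=1, e=sp−y=1; I=1, D=e−e_prev=1; u=3/4·1+1·1+3/4·1=2.5; next y=1/2·0+1/2·2.5=1.25
n=1: y=1.25, sp=1, e=sp−y=-0.25; I=0.75, D=e−e_prev=-1.25; u=3/4·(-0.25)+1·0.75+3/4·(-1.25)=-0.375; next y=1/2·1.25+1/2·(-0.375)=0.4375
n=2: y=0.4375, sp=1, e=sp−y=0.5625; I=1.3125, D=e−e_prev=0.8125; u=3/4·0.5625+1·1.3125+3/4·0.8125=2.34375; next y=1/2·0.4375+1/2·2.34375=1.390625
n=3: y=1.390625, sp=1, e=sp−y=-0.390625; I=0.921875, D=e−e_prev=-0.953125; u=3/4·(-0.390625)+1·0.921875+3/4·(-0.953125)≈-0.085938; next y=1/2·1.390625+1/2·(-0.085938)≈0.652344
n=4: y≈0.652344, sp=1, e=sp−y≈0.347656; I≈1.269531, D=e−e_prev≈0.738281; u=3/4·0.347656+1·1.269531+3/4·0.738281≈2.083984; next y=1/2·0.652344+1/2·2.083984≈1.368164
n=5: y≈1.368164, sp=1, e=sp−y≈-0.368164; I≈0.901367, D=e−e_prev≈-0.715820; u=3/4·(-0.368164)+1·0.901367+3/4·(-0.715820)≈0.088379; next y=1/2·1.368164+1/2·0.088379≈0.728271
n=6: y≈0.728271, sp=1, e=sp−y≈0.271729; I≈1.173096, D=e−e_prev≈0.639893; u=3/4·0.271729+1·1.173096+3/4·0.639893≈1.856812; next y=1/2·0.728271+1/2·1.856812≈1.292542
n=7: y≈1.292542, sp=-3, e=sp−y≈-4.292542; I≈-3.119446, D=e−e_prev≈-4.564270; u=3/4·(-4.292542)+1·(-3.119446)+3/4·(-4.564270)≈-9.762054; next y=1/2·1.292542+1/2·(-9.762054)≈-4.234756
n=8: y≈-4.234756, sp=-3, e=sp−y≈1.234756; I≈-1.884689, D=e−e_prev≈5.527298; u=3/4·1.234756+1·(-1.884689)+3/4·5.527298≈3.186852; next y=1/2·(-4.234756)+1/2·3.186852≈-0.523952
n=9: y≈-0.523952, sp=-3, e=sp−y≈-2.476048; I≈-4.360737, D=e−e_prev≈-3.710804; u=3/4·(-2.476048)+1·(-4.360737)+3/4·(-3.710804)≈-9.000875; next y=1/2·(-0.523952)+1/2·(-9.000875)≈-4.762414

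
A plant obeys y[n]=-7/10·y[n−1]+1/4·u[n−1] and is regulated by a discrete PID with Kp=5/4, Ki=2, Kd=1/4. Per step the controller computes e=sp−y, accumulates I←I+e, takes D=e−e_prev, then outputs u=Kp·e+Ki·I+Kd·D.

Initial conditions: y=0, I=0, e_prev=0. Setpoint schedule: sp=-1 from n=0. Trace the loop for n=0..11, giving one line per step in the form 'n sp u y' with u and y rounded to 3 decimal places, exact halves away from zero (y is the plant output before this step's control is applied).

0 -1 -3.500 0.000
1 -1 -2.188 -0.875
2 -1 -5.948 0.066
3 -1 -2.249 -1.533
4 -1 -8.736 0.511
5 -1 -0.563 -2.542
6 -1 -12.873 1.638
7 -1 3.907 -4.365
8 -1 -20.255 4.032
9 -1 13.496 -7.886
10 -1 -34.444 8.894
11 -1 33.023 -14.837

(exact arithmetic carried between steps; '≈' marks a value shown rounded to 6 d.p. or computed from one; I and e_prev carry over from the previous line; the table rounds u and y to 3 d.p., halves away from zero)
n=0: y=0, sp=-1, e=sp−y=-1; I=-1, D=e−e_prev=-1; u=5/4·(-1)+2·(-1)+1/4·(-1)=-3.5; next y=-7/10·0+1/4·(-3.5)=-0.875
n=1: y=-0.875, sp=-1, e=sp−y=-0.125; I=-1.125, D=e−e_prev=0.875; u=5/4·(-0.125)+2·(-1.125)+1/4·0.875=-2.1875; next y=-7/10·(-0.875)+1/4·(-2.1875)=0.065625
n=2: y=0.065625, sp=-1, e=sp−y=-1.065625; I=-2.190625, D=e−e_prev=-0.940625; u=5/4·(-1.065625)+2·(-2.190625)+1/4·(-0.940625)≈-5.948438; next y=-7/10·0.065625+1/4·(-5.948438)≈-1.533047
n=3: y≈-1.533047, sp=-1, e=sp−y≈0.533047; I≈-1.657578, D=e−e_prev≈1.598672; u=5/4·0.533047+2·(-1.657578)+1/4·1.598672≈-2.249180; next y=-7/10·(-1.533047)+1/4·(-2.249180)≈0.510838
n=4: y≈0.510838, sp=-1, e=sp−y≈-1.510838; I≈-3.168416, D=e−e_prev≈-2.043885; u=5/4·(-1.510838)+2·(-3.168416)+1/4·(-2.043885)≈-8.736351; next y=-7/10·0.510838+1/4·(-8.736351)≈-2.541674
n=5: y≈-2.541674, sp=-1, e=sp−y≈1.541674; I≈-1.626742, D=e−e_prev≈3.052512; u=5/4·1.541674+2·(-1.626742)+1/4·3.052512≈-0.563263; next y=-7/10·(-2.541674)+1/4·(-0.563263)≈1.638356
n=6: y≈1.638356, sp=-1, e=sp−y≈-2.638356; I≈-4.265098, D=e−e_prev≈-4.180030; u=5/4·(-2.638356)+2·(-4.265098)+1/4·(-4.180030)≈-12.873149; next y=-7/10·1.638356+1/4·(-12.873149)≈-4.365137
n=7: y≈-4.365137, sp=-1, e=sp−y≈3.365137; I≈-0.899961, D=e−e_prev≈6.003493; u=5/4·3.365137+2·(-0.899961)+1/4·6.003493≈3.907371; next y=-7/10·(-4.365137)+1/4·3.907371≈4.032438
n=8: y≈4.032438, sp=-1, e=sp−y≈-5.032438; I≈-5.932400, D=e−e_prev≈-8.397575; u=5/4·(-5.032438)+2·(-5.932400)+1/4·(-8.397575)≈-20.254741; next y=-7/10·4.032438+1/4·(-20.254741)≈-7.886392
n=9: y≈-7.886392, sp=-1, e=sp−y≈6.886392; I≈0.953992, D=e−e_prev≈11.918830; u=5/4·6.886392+2·0.953992+1/4·11.918830≈13.495682; next y=-7/10·(-7.886392)+1/4·13.495682≈8.894395
n=10: y≈8.894395, sp=-1, e=sp−y≈-9.894395; I≈-8.940403, D=e−e_prev≈-16.780787; u=5/4·(-9.894395)+2·(-8.940403)+1/4·(-16.780787)≈-34.443996; next y=-7/10·8.894395+1/4·(-34.443996)≈-14.837076
n=11: y≈-14.837076, sp=-1, e=sp−y≈13.837076; I≈4.896673, D=e−e_prev≈23.731471; u=5/4·13.837076+2·4.896673+1/4·23.731471≈33.022558; next y=-7/10·(-14.837076)+1/4·33.022558≈18.641592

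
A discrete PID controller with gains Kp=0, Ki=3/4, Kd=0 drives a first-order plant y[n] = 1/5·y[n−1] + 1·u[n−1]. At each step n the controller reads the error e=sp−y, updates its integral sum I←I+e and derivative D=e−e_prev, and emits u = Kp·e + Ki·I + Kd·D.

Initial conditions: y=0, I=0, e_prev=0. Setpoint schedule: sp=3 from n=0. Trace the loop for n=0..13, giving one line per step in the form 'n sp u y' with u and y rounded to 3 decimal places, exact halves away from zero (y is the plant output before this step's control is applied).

0 3 2.250 0.000
1 3 2.813 2.250
2 3 2.616 3.263
3 3 2.415 3.268
4 3 2.363 3.068
5 3 2.381 2.977
6 3 2.399 2.976
7 3 2.403 2.994
8 3 2.402 3.002
9 3 2.400 3.002
10 3 2.400 3.001
11 3 2.400 3.000
12 3 2.400 3.000
13 3 2.400 3.000

(exact arithmetic carried between steps; '≈' marks a value shown rounded to 6 d.p. or computed from one; I and e_prev carry over from the previous line; the table rounds u and y to 3 d.p., halves away from zero)
n=0: y=0, sp=3, e=sp−y=3; I=3, D=e−e_prev=3; u=0·3+3/4·3+0·3=2.25; next y=1/5·0+1·2.25=2.25
n=1: y=2.25, sp=3, e=sp−y=0.75; I=3.75, D=e−e_prev=-2.25; u=0·0.75+3/4·3.75+0·(-2.25)=2.8125; next y=1/5·2.25+1·2.8125=3.2625
n=2: y=3.2625, sp=3, e=sp−y=-0.2625; I=3.4875, D=e−e_prev=-1.0125; u=0·(-0.2625)+3/4·3.4875+0·(-1.0125)=2.615625; next y=1/5·3.2625+1·2.615625=3.268125
n=3: y=3.268125, sp=3, e=sp−y=-0.268125; I=3.219375, D=e−e_prev=-0.005625; u=0·(-0.268125)+3/4·3.219375+0·(-0.005625)≈2.414531; next y=1/5·3.268125+1·2.414531≈3.068156
n=4: y≈3.068156, sp=3, e=sp−y≈-0.068156; I≈3.151219, D=e−e_prev≈0.199969; u=0·(-0.068156)+3/4·3.151219+0·0.199969≈2.363414; next y=1/5·3.068156+1·2.363414≈2.977045
n=5: y≈2.977045, sp=3, e=sp−y≈0.022955; I≈3.174173, D=e−e_prev≈0.091111; u=0·0.022955+3/4·3.174173+0·0.091111≈2.380630; next y=1/5·2.977045+1·2.380630≈2.976039
n=6: y≈2.976039, sp=3, e=sp−y≈0.023961; I≈3.198134, D=e−e_prev≈0.001006; u=0·0.023961+3/4·3.198134+0·0.001006≈2.398601; next y=1/5·2.976039+1·2.398601≈2.993809
n=7: y≈2.993809, sp=3, e=sp−y≈0.006191; I≈3.204326, D=e−e_prev≈-0.017769; u=0·0.006191+3/4·3.204326+0·(-0.017769)≈2.403244; next y=1/5·2.993809+1·2.403244≈3.002006
n=8: y≈3.002006, sp=3, e=sp−y≈-0.002006; I≈3.202320, D=e−e_prev≈-0.008197; u=0·(-0.002006)+3/4·3.202320+0·(-0.008197)≈2.401740; next y=1/5·3.002006+1·2.401740≈3.002141
n=9: y≈3.002141, sp=3, e=sp−y≈-0.002141; I≈3.200179, D=e−e_prev≈-0.000135; u=0·(-0.002141)+3/4·3.200179+0·(-0.000135)≈2.400134; next y=1/5·3.002141+1·2.400134≈3.000562
n=10: y≈3.000562, sp=3, e=sp−y≈-0.000562; I≈3.199616, D=e−e_prev≈0.001579; u=0·(-0.000562)+3/4·3.199616+0·0.001579≈2.399712; next y=1/5·3.000562+1·2.399712≈2.999825
n=11: y≈2.999825, sp=3, e=sp−y≈0.000175; I≈3.199792, D=e−e_prev≈0.000737; u=0·0.000175+3/4·3.199792+0·0.000737≈2.399844; next y=1/5·2.999825+1·2.399844≈2.999809
n=12: y≈2.999809, sp=3, e=sp−y≈0.000191; I≈3.199983, D=e−e_prev≈0.000016; u=0·0.000191+3/4·3.199983+0·0.000016≈2.399987; next y=1/5·2.999809+1·2.399987≈2.999949
n=13: y≈2.999949, sp=3, e=sp−y≈0.000051; I≈3.200034, D=e−e_prev≈-0.000140; u=0·0.000051+3/4·3.200034+0·(-0.000140)≈2.400025; next y=1/5·2.999949+1·2.400025≈3.000015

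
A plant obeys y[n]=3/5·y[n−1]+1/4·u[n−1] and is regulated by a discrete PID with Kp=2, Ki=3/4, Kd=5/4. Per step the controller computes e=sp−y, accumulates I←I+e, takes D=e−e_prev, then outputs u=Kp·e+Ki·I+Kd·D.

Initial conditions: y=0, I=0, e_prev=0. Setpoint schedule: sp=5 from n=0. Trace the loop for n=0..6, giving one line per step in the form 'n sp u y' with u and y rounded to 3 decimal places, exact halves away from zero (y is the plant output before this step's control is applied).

0 5 20.000 0.000
1 5 -2.500 5.000
2 5 14.250 2.375
3 5 2.488 4.988
4 5 11.255 3.614
5 5 5.106 4.982
6 5 9.695 4.266

(exact arithmetic carried between steps; '≈' marks a value shown rounded to 6 d.p. or computed from one; I and e_prev carry over from the previous line; the table rounds u and y to 3 d.p., halves away from zero)
n=0: y=0, sp=5, e=sp−y=5; I=5, D=e−e_prev=5; u=2·5+3/4·5+5/4·5=20; next y=3/5·0+1/4·20=5
n=1: y=5, sp=5, e=sp−y=0; I=5, D=e−e_prev=-5; u=2·0+3/4·5+5/4·(-5)=-2.5; next y=3/5·5+1/4·(-2.5)=2.375
n=2: y=2.375, sp=5, e=sp−y=2.625; I=7.625, D=e−e_prev=2.625; u=2·2.625+3/4·7.625+5/4·2.625=14.25; next y=3/5·2.375+1/4·14.25=4.9875
n=3: y=4.9875, sp=5, e=sp−y=0.0125; I=7.6375, D=e−e_prev=-2.6125; u=2·0.0125+3/4·7.6375+5/4·(-2.6125)=2.4875; next y=3/5·4.9875+1/4·2.4875=3.614375
n=4: y=3.614375, sp=5, e=sp−y=1.385625; I=9.023125, D=e−e_prev=1.373125; u=2·1.385625+3/4·9.023125+5/4·1.373125=11.255; next y=3/5·3.614375+1/4·11.255=4.982375
n=5: y=4.982375, sp=5, e=sp−y=0.017625; I=9.04075, D=e−e_prev=-1.368; u=2·0.017625+3/4·9.04075+5/4·(-1.368)≈5.105813; next y=3/5·4.982375+1/4·5.105813≈4.265878
n=6: y≈4.265878, sp=5, e=sp−y≈0.734122; I≈9.774872, D=e−e_prev≈0.716497; u=2·0.734122+3/4·9.774872+5/4·0.716497≈9.695019; next y=3/5·4.265878+1/4·9.695019≈4.983282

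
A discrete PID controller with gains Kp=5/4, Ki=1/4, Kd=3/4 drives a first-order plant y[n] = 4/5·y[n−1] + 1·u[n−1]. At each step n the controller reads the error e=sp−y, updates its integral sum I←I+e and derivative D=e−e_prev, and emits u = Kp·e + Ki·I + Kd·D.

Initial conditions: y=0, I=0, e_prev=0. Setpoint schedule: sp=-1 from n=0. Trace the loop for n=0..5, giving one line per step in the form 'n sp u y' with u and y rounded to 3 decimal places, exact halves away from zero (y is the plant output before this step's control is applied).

(exact arithmetic carried between steps; '≈' marks a value shown rounded to 6 d.p. or computed from one; I and e_prev carry over from the previous line; the table rounds u and y to 3 d.p., halves away from zero)
n=0: y=0, sp=-1, e=sp−y=-1; I=-1, D=e−e_prev=-1; u=5/4·(-1)+1/4·(-1)+3/4·(-1)=-2.25; next y=4/5·0+1·(-2.25)=-2.25
n=1: y=-2.25, sp=-1, e=sp−y=1.25; I=0.25, D=e−e_prev=2.25; u=5/4·1.25+1/4·0.25+3/4·2.25=3.3125; next y=4/5·(-2.25)+1·3.3125=1.5125
n=2: y=1.5125, sp=-1, e=sp−y=-2.5125; I=-2.2625, D=e−e_prev=-3.7625; u=5/4·(-2.5125)+1/4·(-2.2625)+3/4·(-3.7625)=-6.528125; next y=4/5·1.5125+1·(-6.528125)=-5.318125
n=3: y=-5.318125, sp=-1, e=sp−y=4.318125; I=2.055625, D=e−e_prev=6.830625; u=5/4·4.318125+1/4·2.055625+3/4·6.830625≈11.034531; next y=4/5·(-5.318125)+1·11.034531≈6.780031
n=4: y≈6.780031, sp=-1, e=sp−y≈-7.780031; I≈-5.724406, D=e−e_prev≈-12.098156; u=5/4·(-7.780031)+1/4·(-5.724406)+3/4·(-12.098156)≈-20.229758; next y=4/5·6.780031+1·(-20.229758)≈-14.805733
n=5: y≈-14.805733, sp=-1, e=sp−y≈13.805733; I≈8.081327, D=e−e_prev≈21.585764; u=5/4·13.805733+1/4·8.081327+3/4·21.585764≈35.466821; next y=4/5·(-14.805733)+1·35.466821≈23.622234

0 -1 -2.250 0.000
1 -1 3.313 -2.250
2 -1 -6.528 1.513
3 -1 11.035 -5.318
4 -1 -20.230 6.780
5 -1 35.467 -14.806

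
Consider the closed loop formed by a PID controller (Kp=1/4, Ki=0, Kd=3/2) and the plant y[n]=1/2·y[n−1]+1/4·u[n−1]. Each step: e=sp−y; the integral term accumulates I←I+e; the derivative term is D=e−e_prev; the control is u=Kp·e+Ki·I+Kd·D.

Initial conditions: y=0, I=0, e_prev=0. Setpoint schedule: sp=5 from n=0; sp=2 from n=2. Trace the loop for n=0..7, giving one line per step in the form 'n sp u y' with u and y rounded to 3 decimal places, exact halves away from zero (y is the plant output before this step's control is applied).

(exact arithmetic carried between steps; '≈' marks a value shown rounded to 6 d.p. or computed from one; I and e_prev carry over from the previous line; the table rounds u and y to 3 d.p., halves away from zero)
n=0: y=0, sp=5, e=sp−y=5; I=5, D=e−e_prev=5; u=1/4·5+0·5+3/2·5=8.75; next y=1/2·0+1/4·8.75=2.1875
n=1: y=2.1875, sp=5, e=sp−y=2.8125; I=7.8125, D=e−e_prev=-2.1875; u=1/4·2.8125+0·7.8125+3/2·(-2.1875)=-2.578125; next y=1/2·2.1875+1/4·(-2.578125)≈0.449219
n=2: y≈0.449219, sp=2, e=sp−y≈1.550781; I≈9.363281, D=e−e_prev≈-1.261719; u=1/4·1.550781+0·9.363281+3/2·(-1.261719)≈-1.504883; next y=1/2·0.449219+1/4·(-1.504883)≈-0.151611
n=3: y≈-0.151611, sp=2, e=sp−y≈2.151611; I≈11.514893, D=e−e_prev≈0.600830; u=1/4·2.151611+0·11.514893+3/2·0.600830≈1.439148; next y=1/2·(-0.151611)+1/4·1.439148≈0.283981
n=4: y≈0.283981, sp=2, e=sp−y≈1.716019; I≈13.230911, D=e−e_prev≈-0.435593; u=1/4·1.716019+0·13.230911+3/2·(-0.435593)≈-0.224384; next y=1/2·0.283981+1/4·(-0.224384)≈0.085895
n=5: y≈0.085895, sp=2, e=sp−y≈1.914105; I≈15.145017, D=e−e_prev≈0.198087; u=1/4·1.914105+0·15.145017+3/2·0.198087≈0.775656; next y=1/2·0.085895+1/4·0.775656≈0.236861
n=6: y≈0.236861, sp=2, e=sp−y≈1.763139; I≈16.908155, D=e−e_prev≈-0.150967; u=1/4·1.763139+0·16.908155+3/2·(-0.150967)≈0.214334; next y=1/2·0.236861+1/4·0.214334≈0.172014
n=7: y≈0.172014, sp=2, e=sp−y≈1.827986; I≈18.736141, D=e−e_prev≈0.064847; u=1/4·1.827986+0·18.736141+3/2·0.064847≈0.554267; next y=1/2·0.172014+1/4·0.554267≈0.224574

0 5 8.750 0.000
1 5 -2.578 2.188
2 2 -1.505 0.449
3 2 1.439 -0.152
4 2 -0.224 0.284
5 2 0.776 0.086
6 2 0.214 0.237
7 2 0.554 0.172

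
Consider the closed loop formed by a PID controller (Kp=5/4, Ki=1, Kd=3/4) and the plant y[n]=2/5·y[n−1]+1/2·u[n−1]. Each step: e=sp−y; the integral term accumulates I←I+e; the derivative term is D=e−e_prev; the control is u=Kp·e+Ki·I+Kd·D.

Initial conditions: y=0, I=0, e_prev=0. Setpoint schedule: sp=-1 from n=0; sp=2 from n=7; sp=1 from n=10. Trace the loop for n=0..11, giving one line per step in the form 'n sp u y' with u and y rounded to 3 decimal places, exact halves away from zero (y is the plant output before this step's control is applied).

0 -1 -3.000 0.000
1 -1 1.250 -1.500
2 -1 -3.950 0.025
3 -1 2.139 -1.965
4 -1 -5.134 0.283
5 -1 3.480 -2.454
6 -1 -6.756 0.759
7 2 14.394 -3.074
8 2 -12.781 5.967
9 2 19.945 -4.004
10 1 -21.654 8.371
11 1 28.555 -7.478

(exact arithmetic carried between steps; '≈' marks a value shown rounded to 6 d.p. or computed from one; I and e_prev carry over from the previous line; the table rounds u and y to 3 d.p., halves away from zero)
n=0: y=0, sp=-1, e=sp−y=-1; I=-1, D=e−e_prev=-1; u=5/4·(-1)+1·(-1)+3/4·(-1)=-3; next y=2/5·0+1/2·(-3)=-1.5
n=1: y=-1.5, sp=-1, e=sp−y=0.5; I=-0.5, D=e−e_prev=1.5; u=5/4·0.5+1·(-0.5)+3/4·1.5=1.25; next y=2/5·(-1.5)+1/2·1.25=0.025
n=2: y=0.025, sp=-1, e=sp−y=-1.025; I=-1.525, D=e−e_prev=-1.525; u=5/4·(-1.025)+1·(-1.525)+3/4·(-1.525)=-3.95; next y=2/5·0.025+1/2·(-3.95)=-1.965
n=3: y=-1.965, sp=-1, e=sp−y=0.965; I=-0.56, D=e−e_prev=1.99; u=5/4·0.965+1·(-0.56)+3/4·1.99=2.13875; next y=2/5·(-1.965)+1/2·2.13875=0.283375
n=4: y=0.283375, sp=-1, e=sp−y=-1.283375; I=-1.843375, D=e−e_prev=-2.248375; u=5/4·(-1.283375)+1·(-1.843375)+3/4·(-2.248375)=-5.133875; next y=2/5·0.283375+1/2·(-5.133875)≈-2.453588
n=5: y≈-2.453588, sp=-1, e=sp−y≈1.453588; I≈-0.389788, D=e−e_prev≈2.736963; u=5/4·1.453588+1·(-0.389788)+3/4·2.736963≈3.479919; next y=2/5·(-2.453588)+1/2·3.479919≈0.758524
n=6: y≈0.758524, sp=-1, e=sp−y≈-1.758524; I≈-2.148312, D=e−e_prev≈-3.212112; u=5/4·(-1.758524)+1·(-2.148312)+3/4·(-3.212112)≈-6.755551; next y=2/5·0.758524+1/2·(-6.755551)≈-3.074366
n=7: y≈-3.074366, sp=2, e=sp−y≈5.074366; I≈2.926054, D=e−e_prev≈6.832890; u=5/4·5.074366+1·2.926054+3/4·6.832890≈14.393679; next y=2/5·(-3.074366)+1/2·14.393679≈5.967093
n=8: y≈5.967093, sp=2, e=sp−y≈-3.967093; I≈-1.041039, D=e−e_prev≈-9.041459; u=5/4·(-3.967093)+1·(-1.041039)+3/4·(-9.041459)≈-12.781000; next y=2/5·5.967093+1/2·(-12.781000)≈-4.003663
n=9: y≈-4.003663, sp=2, e=sp−y≈6.003663; I≈4.962624, D=e−e_prev≈9.970756; u=5/4·6.003663+1·4.962624+3/4·9.970756≈19.945269; next y=2/5·(-4.003663)+1/2·19.945269≈8.371169
n=10: y≈8.371169, sp=1, e=sp−y≈-7.371169; I≈-2.408546, D=e−e_prev≈-13.374832; u=5/4·(-7.371169)+1·(-2.408546)+3/4·(-13.374832)≈-21.653631; next y=2/5·8.371169+1/2·(-21.653631)≈-7.478348
n=11: y≈-7.478348, sp=1, e=sp−y≈8.478348; I≈6.069802, D=e−e_prev≈15.849517; u=5/4·8.478348+1·6.069802+3/4·15.849517≈28.554875; next y=2/5·(-7.478348)+1/2·28.554875≈11.286098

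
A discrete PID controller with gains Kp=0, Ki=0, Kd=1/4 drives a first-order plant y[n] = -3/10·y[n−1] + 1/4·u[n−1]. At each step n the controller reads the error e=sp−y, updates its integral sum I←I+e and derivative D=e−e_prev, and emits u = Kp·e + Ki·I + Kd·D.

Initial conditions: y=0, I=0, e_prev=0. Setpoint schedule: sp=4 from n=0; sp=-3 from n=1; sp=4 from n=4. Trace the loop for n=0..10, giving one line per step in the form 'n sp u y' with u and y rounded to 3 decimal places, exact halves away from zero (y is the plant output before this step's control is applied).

(exact arithmetic carried between steps; '≈' marks a value shown rounded to 6 d.p. or computed from one; I and e_prev carry over from the previous line; the table rounds u and y to 3 d.p., halves away from zero)
n=0: y=0, sp=4, e=sp−y=4; I=4, D=e−e_prev=4; u=0·4+0·4+1/4·4=1; next y=-3/10·0+1/4·1=0.25
n=1: y=0.25, sp=-3, e=sp−y=-3.25; I=0.75, D=e−e_prev=-7.25; u=0·(-3.25)+0·0.75+1/4·(-7.25)=-1.8125; next y=-3/10·0.25+1/4·(-1.8125)=-0.528125
n=2: y=-0.528125, sp=-3, e=sp−y=-2.471875; I=-1.721875, D=e−e_prev=0.778125; u=0·(-2.471875)+0·(-1.721875)+1/4·0.778125≈0.194531; next y=-3/10·(-0.528125)+1/4·0.194531≈0.207070
n=3: y≈0.207070, sp=-3, e=sp−y≈-3.207070; I≈-4.928945, D=e−e_prev≈-0.735195; u=0·(-3.207070)+0·(-4.928945)+1/4·(-0.735195)≈-0.183799; next y=-3/10·0.207070+1/4·(-0.183799)≈-0.108071
n=4: y≈-0.108071, sp=4, e=sp−y≈4.108071; I≈-0.820875, D=e−e_prev≈7.315141; u=0·4.108071+0·(-0.820875)+1/4·7.315141≈1.828785; next y=-3/10·(-0.108071)+1/4·1.828785≈0.489618
n=5: y≈0.489618, sp=4, e=sp−y≈3.510382; I≈2.689508, D=e−e_prev≈-0.597688; u=0·3.510382+0·2.689508+1/4·(-0.597688)≈-0.149422; next y=-3/10·0.489618+1/4·(-0.149422)≈-0.184241
n=6: y≈-0.184241, sp=4, e=sp−y≈4.184241; I≈6.873749, D=e−e_prev≈0.673858; u=0·4.184241+0·6.873749+1/4·0.673858≈0.168465; next y=-3/10·(-0.184241)+1/4·0.168465≈0.097388
n=7: y≈0.097388, sp=4, e=sp−y≈3.902612; I≈10.776360, D=e−e_prev≈-0.281629; u=0·3.902612+0·10.776360+1/4·(-0.281629)≈-0.070407; next y=-3/10·0.097388+1/4·(-0.070407)≈-0.046818
n=8: y≈-0.046818, sp=4, e=sp−y≈4.046818; I≈14.823179, D=e−e_prev≈0.144207; u=0·4.046818+0·14.823179+1/4·0.144207≈0.036052; next y=-3/10·(-0.046818)+1/4·0.036052≈0.023058
n=9: y≈0.023058, sp=4, e=sp−y≈3.976942; I≈18.800120, D=e−e_prev≈-0.069877; u=0·3.976942+0·18.800120+1/4·(-0.069877)≈-0.017469; next y=-3/10·0.023058+1/4·(-0.017469)≈-0.011285
n=10: y≈-0.011285, sp=4, e=sp−y≈4.011285; I≈22.811405, D=e−e_prev≈0.034343; u=0·4.011285+0·22.811405+1/4·0.034343≈0.008586; next y=-3/10·(-0.011285)+1/4·0.008586≈0.005532

0 4 1.000 0.000
1 -3 -1.813 0.250
2 -3 0.195 -0.528
3 -3 -0.184 0.207
4 4 1.829 -0.108
5 4 -0.149 0.490
6 4 0.168 -0.184
7 4 -0.070 0.097
8 4 0.036 -0.047
9 4 -0.017 0.023
10 4 0.009 -0.011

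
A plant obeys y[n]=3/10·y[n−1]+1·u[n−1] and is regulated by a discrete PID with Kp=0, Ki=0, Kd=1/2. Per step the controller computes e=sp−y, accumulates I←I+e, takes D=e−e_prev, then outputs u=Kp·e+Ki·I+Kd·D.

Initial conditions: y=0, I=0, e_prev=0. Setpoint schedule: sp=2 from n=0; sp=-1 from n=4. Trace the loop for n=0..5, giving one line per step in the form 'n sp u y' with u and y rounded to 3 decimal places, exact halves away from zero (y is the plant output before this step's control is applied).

(exact arithmetic carried between steps; '≈' marks a value shown rounded to 6 d.p. or computed from one; I and e_prev carry over from the previous line; the table rounds u and y to 3 d.p., halves away from zero)
n=0: y=0, sp=2, e=sp−y=2; I=2, D=e−e_prev=2; u=0·2+0·2+1/2·2=1; next y=3/10·0+1·1=1
n=1: y=1, sp=2, e=sp−y=1; I=3, D=e−e_prev=-1; u=0·1+0·3+1/2·(-1)=-0.5; next y=3/10·1+1·(-0.5)=-0.2
n=2: y=-0.2, sp=2, e=sp−y=2.2; I=5.2, D=e−e_prev=1.2; u=0·2.2+0·5.2+1/2·1.2=0.6; next y=3/10·(-0.2)+1·0.6=0.54
n=3: y=0.54, sp=2, e=sp−y=1.46; I=6.66, D=e−e_prev=-0.74; u=0·1.46+0·6.66+1/2·(-0.74)=-0.37; next y=3/10·0.54+1·(-0.37)=-0.208
n=4: y=-0.208, sp=-1, e=sp−y=-0.792; I=5.868, D=e−e_prev=-2.252; u=0·(-0.792)+0·5.868+1/2·(-2.252)=-1.126; next y=3/10·(-0.208)+1·(-1.126)=-1.1884
n=5: y=-1.1884, sp=-1, e=sp−y=0.1884; I=6.0564, D=e−e_prev=0.9804; u=0·0.1884+0·6.0564+1/2·0.9804=0.4902; next y=3/10·(-1.1884)+1·0.4902=0.13368

0 2 1.000 0.000
1 2 -0.500 1.000
2 2 0.600 -0.200
3 2 -0.370 0.540
4 -1 -1.126 -0.208
5 -1 0.490 -1.188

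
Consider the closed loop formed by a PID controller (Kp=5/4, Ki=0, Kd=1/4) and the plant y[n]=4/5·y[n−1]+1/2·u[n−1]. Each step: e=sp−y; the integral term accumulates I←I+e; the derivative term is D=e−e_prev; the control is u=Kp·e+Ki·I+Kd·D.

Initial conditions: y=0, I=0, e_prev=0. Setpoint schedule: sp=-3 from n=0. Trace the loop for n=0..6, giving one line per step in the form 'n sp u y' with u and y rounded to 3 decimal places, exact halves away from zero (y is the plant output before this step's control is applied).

(exact arithmetic carried between steps; '≈' marks a value shown rounded to 6 d.p. or computed from one; I and e_prev carry over from the previous line; the table rounds u and y to 3 d.p., halves away from zero)
n=0: y=0, sp=-3, e=sp−y=-3; I=-3, D=e−e_prev=-3; u=5/4·(-3)+0·(-3)+1/4·(-3)=-4.5; next y=4/5·0+1/2·(-4.5)=-2.25
n=1: y=-2.25, sp=-3, e=sp−y=-0.75; I=-3.75, D=e−e_prev=2.25; u=5/4·(-0.75)+0·(-3.75)+1/4·2.25=-0.375; next y=4/5·(-2.25)+1/2·(-0.375)=-1.9875
n=2: y=-1.9875, sp=-3, e=sp−y=-1.0125; I=-4.7625, D=e−e_prev=-0.2625; u=5/4·(-1.0125)+0·(-4.7625)+1/4·(-0.2625)=-1.33125; next y=4/5·(-1.9875)+1/2·(-1.33125)=-2.255625
n=3: y=-2.255625, sp=-3, e=sp−y=-0.744375; I=-5.506875, D=e−e_prev=0.268125; u=5/4·(-0.744375)+0·(-5.506875)+1/4·0.268125≈-0.863438; next y=4/5·(-2.255625)+1/2·(-0.863438)≈-2.236219
n=4: y≈-2.236219, sp=-3, e=sp−y≈-0.763781; I≈-6.270656, D=e−e_prev≈-0.019406; u=5/4·(-0.763781)+0·(-6.270656)+1/4·(-0.019406)≈-0.959578; next y=4/5·(-2.236219)+1/2·(-0.959578)≈-2.268764
n=5: y≈-2.268764, sp=-3, e=sp−y≈-0.731236; I≈-7.001892, D=e−e_prev≈0.032545; u=5/4·(-0.731236)+0·(-7.001892)+1/4·0.032545≈-0.905909; next y=4/5·(-2.268764)+1/2·(-0.905909)≈-2.267966
n=6: y≈-2.267966, sp=-3, e=sp−y≈-0.732034; I≈-7.733927, D=e−e_prev≈-0.000799; u=5/4·(-0.732034)+0·(-7.733927)+1/4·(-0.000799)≈-0.915243; next y=4/5·(-2.267966)+1/2·(-0.915243)≈-2.271994

0 -3 -4.500 0.000
1 -3 -0.375 -2.250
2 -3 -1.331 -1.988
3 -3 -0.863 -2.256
4 -3 -0.960 -2.236
5 -3 -0.906 -2.269
6 -3 -0.915 -2.268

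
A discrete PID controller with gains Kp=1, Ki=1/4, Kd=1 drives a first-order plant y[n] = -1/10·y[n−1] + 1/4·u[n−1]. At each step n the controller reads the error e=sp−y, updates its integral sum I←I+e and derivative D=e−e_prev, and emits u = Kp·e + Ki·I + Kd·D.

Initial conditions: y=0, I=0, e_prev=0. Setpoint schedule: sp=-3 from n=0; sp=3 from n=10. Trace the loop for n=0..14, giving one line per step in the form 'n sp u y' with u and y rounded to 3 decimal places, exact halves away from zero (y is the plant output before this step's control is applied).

0 -3 -6.750 0.000
1 -3 -0.703 -1.688
2 -3 -6.500 -0.007
3 -3 -1.929 -1.624
4 -3 -6.825 -0.320
5 -3 -3.143 -1.674
6 -3 -7.205 -0.618
7 -3 -4.222 -1.739
8 -3 -7.588 -0.882
9 -3 -5.173 -1.809
10 3 5.534 -1.112
11 3 -4.608 1.495
12 3 4.668 -1.301
13 3 -2.900 1.297
14 3 4.966 -0.855

(exact arithmetic carried between steps; '≈' marks a value shown rounded to 6 d.p. or computed from one; I and e_prev carry over from the previous line; the table rounds u and y to 3 d.p., halves away from zero)
n=0: y=0, sp=-3, e=sp−y=-3; I=-3, D=e−e_prev=-3; u=1·(-3)+1/4·(-3)+1·(-3)=-6.75; next y=-1/10·0+1/4·(-6.75)=-1.6875
n=1: y=-1.6875, sp=-3, e=sp−y=-1.3125; I=-4.3125, D=e−e_prev=1.6875; u=1·(-1.3125)+1/4·(-4.3125)+1·1.6875=-0.703125; next y=-1/10·(-1.6875)+1/4·(-0.703125)≈-0.007031
n=2: y≈-0.007031, sp=-3, e=sp−y≈-2.992969; I≈-7.305469, D=e−e_prev≈-1.680469; u=1·(-2.992969)+1/4·(-7.305469)+1·(-1.680469)≈-6.499805; next y=-1/10·(-0.007031)+1/4·(-6.499805)≈-1.624248
n=3: y≈-1.624248, sp=-3, e=sp−y≈-1.375752; I≈-8.681221, D=e−e_prev≈1.617217; u=1·(-1.375752)+1/4·(-8.681221)+1·1.617217≈-1.928840; next y=-1/10·(-1.624248)+1/4·(-1.928840)≈-0.319785
n=4: y≈-0.319785, sp=-3, e=sp−y≈-2.680215; I≈-11.361435, D=e−e_prev≈-1.304463; u=1·(-2.680215)+1/4·(-11.361435)+1·(-1.304463)≈-6.825036; next y=-1/10·(-0.319785)+1/4·(-6.825036)≈-1.674281
n=5: y≈-1.674281, sp=-3, e=sp−y≈-1.325719; I≈-12.687155, D=e−e_prev≈1.354495; u=1·(-1.325719)+1/4·(-12.687155)+1·1.354495≈-3.143013; next y=-1/10·(-1.674281)+1/4·(-3.143013)≈-0.618325
n=6: y≈-0.618325, sp=-3, e=sp−y≈-2.381675; I≈-15.068830, D=e−e_prev≈-1.055955; u=1·(-2.381675)+1/4·(-15.068830)+1·(-1.055955)≈-7.204838; next y=-1/10·(-0.618325)+1/4·(-7.204838)≈-1.739377
n=7: y≈-1.739377, sp=-3, e=sp−y≈-1.260623; I≈-16.329453, D=e−e_prev≈1.121052; u=1·(-1.260623)+1/4·(-16.329453)+1·1.121052≈-4.221935; next y=-1/10·(-1.739377)+1/4·(-4.221935)≈-0.881546
n=8: y≈-0.881546, sp=-3, e=sp−y≈-2.118454; I≈-18.447907, D=e−e_prev≈-0.857831; u=1·(-2.118454)+1/4·(-18.447907)+1·(-0.857831)≈-7.588262; next y=-1/10·(-0.881546)+1/4·(-7.588262)≈-1.808911
n=9: y≈-1.808911, sp=-3, e=sp−y≈-1.191089; I≈-19.638996, D=e−e_prev≈0.927365; u=1·(-1.191089)+1/4·(-19.638996)+1·0.927365≈-5.173473; next y=-1/10·(-1.808911)+1/4·(-5.173473)≈-1.112477
n=10: y≈-1.112477, sp=3, e=sp−y≈4.112477; I≈-15.526519, D=e−e_prev≈5.303566; u=1·4.112477+1/4·(-15.526519)+1·5.303566≈5.534414; next y=-1/10·(-1.112477)+1/4·5.534414≈1.494851
n=11: y≈1.494851, sp=3, e=sp−y≈1.505149; I≈-14.021370, D=e−e_prev≈-2.607328; u=1·1.505149+1/4·(-14.021370)+1·(-2.607328)≈-4.607522; next y=-1/10·1.494851+1/4·(-4.607522)≈-1.301366
n=12: y≈-1.301366, sp=3, e=sp−y≈4.301366; I≈-9.720004, D=e−e_prev≈2.796217; u=1·4.301366+1/4·(-9.720004)+1·2.796217≈4.667581; next y=-1/10·(-1.301366)+1/4·4.667581≈1.297032
n=13: y≈1.297032, sp=3, e=sp−y≈1.702968; I≈-8.017036, D=e−e_prev≈-2.598398; u=1·1.702968+1/4·(-8.017036)+1·(-2.598398)≈-2.899689; next y=-1/10·1.297032+1/4·(-2.899689)≈-0.854625
n=14: y≈-0.854625, sp=3, e=sp−y≈3.854625; I≈-4.162411, D=e−e_prev≈2.151657; u=1·3.854625+1/4·(-4.162411)+1·2.151657≈4.965680; next y=-1/10·(-0.854625)+1/4·4.965680≈1.326883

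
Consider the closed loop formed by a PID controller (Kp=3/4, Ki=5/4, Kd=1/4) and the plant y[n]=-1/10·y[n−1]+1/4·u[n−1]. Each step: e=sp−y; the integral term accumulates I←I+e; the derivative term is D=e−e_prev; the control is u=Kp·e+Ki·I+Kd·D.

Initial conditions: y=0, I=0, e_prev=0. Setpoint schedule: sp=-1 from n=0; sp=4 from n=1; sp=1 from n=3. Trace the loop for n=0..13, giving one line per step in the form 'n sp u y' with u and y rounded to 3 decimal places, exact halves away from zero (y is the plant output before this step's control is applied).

(exact arithmetic carried between steps; '≈' marks a value shown rounded to 6 d.p. or computed from one; I and e_prev carry over from the previous line; the table rounds u and y to 3 d.p., halves away from zero)
n=0: y=0, sp=-1, e=sp−y=-1; I=-1, D=e−e_prev=-1; u=3/4·(-1)+5/4·(-1)+1/4·(-1)=-2.25; next y=-1/10·0+1/4·(-2.25)=-0.5625
n=1: y=-0.5625, sp=4, e=sp−y=4.5625; I=3.5625, D=e−e_prev=5.5625; u=3/4·4.5625+5/4·3.5625+1/4·5.5625=9.265625; next y=-1/10·(-0.5625)+1/4·9.265625≈2.372656
n=2: y≈2.372656, sp=4, e=sp−y≈1.627344; I≈5.189844, D=e−e_prev≈-2.935156; u=3/4·1.627344+5/4·5.189844+1/4·(-2.935156)≈6.974023; next y=-1/10·2.372656+1/4·6.974023≈1.506240
n=3: y≈1.506240, sp=1, e=sp−y≈-0.506240; I≈4.683604, D=e−e_prev≈-2.133584; u=3/4·(-0.506240)+5/4·4.683604+1/4·(-2.133584)≈4.941428; next y=-1/10·1.506240+1/4·4.941428≈1.084733
n=4: y≈1.084733, sp=1, e=sp−y≈-0.084733; I≈4.598870, D=e−e_prev≈0.421507; u=3/4·(-0.084733)+5/4·4.598870+1/4·0.421507≈5.790415; next y=-1/10·1.084733+1/4·5.790415≈1.339130
n=5: y≈1.339130, sp=1, e=sp−y≈-0.339130; I≈4.259740, D=e−e_prev≈-0.254397; u=3/4·(-0.339130)+5/4·4.259740+1/4·(-0.254397)≈5.006728; next y=-1/10·1.339130+1/4·5.006728≈1.117769
n=6: y≈1.117769, sp=1, e=sp−y≈-0.117769; I≈4.141971, D=e−e_prev≈0.221362; u=3/4·(-0.117769)+5/4·4.141971+1/4·0.221362≈5.144478; next y=-1/10·1.117769+1/4·5.144478≈1.174343
n=7: y≈1.174343, sp=1, e=sp−y≈-0.174343; I≈3.967629, D=e−e_prev≈-0.056574; u=3/4·(-0.174343)+5/4·3.967629+1/4·(-0.056574)≈4.814635; next y=-1/10·1.174343+1/4·4.814635≈1.086225
n=8: y≈1.086225, sp=1, e=sp−y≈-0.086225; I≈3.881404, D=e−e_prev≈0.088118; u=3/4·(-0.086225)+5/4·3.881404+1/4·0.088118≈4.809116; next y=-1/10·1.086225+1/4·4.809116≈1.093657
n=9: y≈1.093657, sp=1, e=sp−y≈-0.093657; I≈3.787747, D=e−e_prev≈-0.007432; u=3/4·(-0.093657)+5/4·3.787747+1/4·(-0.007432)≈4.662584; next y=-1/10·1.093657+1/4·4.662584≈1.056280
n=10: y≈1.056280, sp=1, e=sp−y≈-0.056280; I≈3.731467, D=e−e_prev≈0.037376; u=3/4·(-0.056280)+5/4·3.731467+1/4·0.037376≈4.631468; next y=-1/10·1.056280+1/4·4.631468≈1.052239
n=11: y≈1.052239, sp=1, e=sp−y≈-0.052239; I≈3.679228, D=e−e_prev≈0.004041; u=3/4·(-0.052239)+5/4·3.679228+1/4·0.004041≈4.560866; next y=-1/10·1.052239+1/4·4.560866≈1.034993
n=12: y≈1.034993, sp=1, e=sp−y≈-0.034993; I≈3.644235, D=e−e_prev≈0.017246; u=3/4·(-0.034993)+5/4·3.644235+1/4·0.017246≈4.533361; next y=-1/10·1.034993+1/4·4.533361≈1.029841
n=13: y≈1.029841, sp=1, e=sp−y≈-0.029841; I≈3.614394, D=e−e_prev≈0.005152; u=3/4·(-0.029841)+5/4·3.614394+1/4·0.005152≈4.496900; next y=-1/10·1.029841+1/4·4.496900≈1.021241

0 -1 -2.250 0.000
1 4 9.266 -0.563
2 4 6.974 2.373
3 1 4.941 1.506
4 1 5.790 1.085
5 1 5.007 1.339
6 1 5.144 1.118
7 1 4.815 1.174
8 1 4.809 1.086
9 1 4.663 1.094
10 1 4.631 1.056
11 1 4.561 1.052
12 1 4.533 1.035
13 1 4.497 1.030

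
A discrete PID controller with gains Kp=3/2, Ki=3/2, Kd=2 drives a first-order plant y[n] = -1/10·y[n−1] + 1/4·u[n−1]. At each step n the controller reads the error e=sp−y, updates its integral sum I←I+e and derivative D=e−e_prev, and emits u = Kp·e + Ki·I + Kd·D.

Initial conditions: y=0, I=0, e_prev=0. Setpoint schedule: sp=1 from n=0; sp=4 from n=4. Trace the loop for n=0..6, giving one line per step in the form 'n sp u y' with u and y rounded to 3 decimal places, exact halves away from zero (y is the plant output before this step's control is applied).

(exact arithmetic carried between steps; '≈' marks a value shown rounded to 6 d.p. or computed from one; I and e_prev carry over from the previous line; the table rounds u and y to 3 d.p., halves away from zero)
n=0: y=0, sp=1, e=sp−y=1; I=1, D=e−e_prev=1; u=3/2·1+3/2·1+2·1=5; next y=-1/10·0+1/4·5=1.25
n=1: y=1.25, sp=1, e=sp−y=-0.25; I=0.75, D=e−e_prev=-1.25; u=3/2·(-0.25)+3/2·0.75+2·(-1.25)=-1.75; next y=-1/10·1.25+1/4·(-1.75)=-0.5625
n=2: y=-0.5625, sp=1, e=sp−y=1.5625; I=2.3125, D=e−e_prev=1.8125; u=3/2·1.5625+3/2·2.3125+2·1.8125=9.4375; next y=-1/10·(-0.5625)+1/4·9.4375=2.415625
n=3: y=2.415625, sp=1, e=sp−y=-1.415625; I=0.896875, D=e−e_prev=-2.978125; u=3/2·(-1.415625)+3/2·0.896875+2·(-2.978125)=-6.734375; next y=-1/10·2.415625+1/4·(-6.734375)≈-1.925156
n=4: y≈-1.925156, sp=4, e=sp−y≈5.925156; I≈6.822031, D=e−e_prev≈7.340781; u=3/2·5.925156+3/2·6.822031+2·7.340781≈33.802344; next y=-1/10·(-1.925156)+1/4·33.802344≈8.643102
n=5: y≈8.643102, sp=4, e=sp−y≈-4.643102; I≈2.178930, D=e−e_prev≈-10.568258; u=3/2·(-4.643102)+3/2·2.178930+2·(-10.568258)≈-24.832773; next y=-1/10·8.643102+1/4·(-24.832773)≈-7.072504
n=6: y≈-7.072504, sp=4, e=sp−y≈11.072504; I≈13.251433, D=e−e_prev≈15.715605; u=3/2·11.072504+3/2·13.251433+2·15.715605≈67.917115; next y=-1/10·(-7.072504)+1/4·67.917115≈17.686529

0 1 5.000 0.000
1 1 -1.750 1.250
2 1 9.438 -0.563
3 1 -6.734 2.416
4 4 33.802 -1.925
5 4 -24.833 8.643
6 4 67.917 -7.073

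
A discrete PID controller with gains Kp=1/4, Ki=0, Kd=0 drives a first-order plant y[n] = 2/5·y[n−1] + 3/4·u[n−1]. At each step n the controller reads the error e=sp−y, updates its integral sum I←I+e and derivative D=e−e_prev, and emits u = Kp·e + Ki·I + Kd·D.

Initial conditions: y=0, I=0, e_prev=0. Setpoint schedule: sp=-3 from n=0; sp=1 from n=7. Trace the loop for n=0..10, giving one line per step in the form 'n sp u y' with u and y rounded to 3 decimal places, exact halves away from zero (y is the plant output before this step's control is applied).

0 -3 -0.750 0.000
1 -3 -0.609 -0.563
2 -3 -0.579 -0.682
3 -3 -0.573 -0.707
4 -3 -0.572 -0.713
5 -3 -0.572 -0.714
6 -3 -0.571 -0.714
7 1 0.429 -0.714
8 1 0.241 0.036
9 1 0.201 0.195
10 1 0.193 0.229

(exact arithmetic carried between steps; '≈' marks a value shown rounded to 6 d.p. or computed from one; I and e_prev carry over from the previous line; the table rounds u and y to 3 d.p., halves away from zero)
n=0: y=0, sp=-3, e=sp−y=-3; I=-3, D=e−e_prev=-3; u=1/4·(-3)+0·(-3)+0·(-3)=-0.75; next y=2/5·0+3/4·(-0.75)=-0.5625
n=1: y=-0.5625, sp=-3, e=sp−y=-2.4375; I=-5.4375, D=e−e_prev=0.5625; u=1/4·(-2.4375)+0·(-5.4375)+0·0.5625=-0.609375; next y=2/5·(-0.5625)+3/4·(-0.609375)≈-0.682031
n=2: y≈-0.682031, sp=-3, e=sp−y≈-2.317969; I≈-7.755469, D=e−e_prev≈0.119531; u=1/4·(-2.317969)+0·(-7.755469)+0·0.119531≈-0.579492; next y=2/5·(-0.682031)+3/4·(-0.579492)≈-0.707432
n=3: y≈-0.707432, sp=-3, e=sp−y≈-2.292568; I≈-10.048037, D=e−e_prev≈0.025400; u=1/4·(-2.292568)+0·(-10.048037)+0·0.025400≈-0.573142; next y=2/5·(-0.707432)+3/4·(-0.573142)≈-0.712829
n=4: y≈-0.712829, sp=-3, e=sp−y≈-2.287171; I≈-12.335208, D=e−e_prev≈0.005398; u=1/4·(-2.287171)+0·(-12.335208)+0·0.005398≈-0.571793; next y=2/5·(-0.712829)+3/4·(-0.571793)≈-0.713976
n=5: y≈-0.713976, sp=-3, e=sp−y≈-2.286024; I≈-14.621232, D=e−e_prev≈0.001147; u=1/4·(-2.286024)+0·(-14.621232)+0·0.001147≈-0.571506; next y=2/5·(-0.713976)+3/4·(-0.571506)≈-0.714220
n=6: y≈-0.714220, sp=-3, e=sp−y≈-2.285780; I≈-16.907012, D=e−e_prev≈0.000244; u=1/4·(-2.285780)+0·(-16.907012)+0·0.000244≈-0.571445; next y=2/5·(-0.714220)+3/4·(-0.571445)≈-0.714272
n=7: y≈-0.714272, sp=1, e=sp−y≈1.714272; I≈-15.192740, D=e−e_prev≈4.000052; u=1/4·1.714272+0·(-15.192740)+0·4.000052≈0.428568; next y=2/5·(-0.714272)+3/4·0.428568≈0.035717
n=8: y≈0.035717, sp=1, e=sp−y≈0.964283; I≈-14.228457, D=e−e_prev≈-0.749989; u=1/4·0.964283+0·(-14.228457)+0·(-0.749989)≈0.241071; next y=2/5·0.035717+3/4·0.241071≈0.195090
n=9: y≈0.195090, sp=1, e=sp−y≈0.804910; I≈-13.423547, D=e−e_prev≈-0.159373; u=1/4·0.804910+0·(-13.423547)+0·(-0.159373)≈0.201228; next y=2/5·0.195090+3/4·0.201228≈0.228957
n=10: y≈0.228957, sp=1, e=sp−y≈0.771043; I≈-12.652504, D=e−e_prev≈-0.033867; u=1/4·0.771043+0·(-12.652504)+0·(-0.033867)≈0.192761; next y=2/5·0.228957+3/4·0.192761≈0.236153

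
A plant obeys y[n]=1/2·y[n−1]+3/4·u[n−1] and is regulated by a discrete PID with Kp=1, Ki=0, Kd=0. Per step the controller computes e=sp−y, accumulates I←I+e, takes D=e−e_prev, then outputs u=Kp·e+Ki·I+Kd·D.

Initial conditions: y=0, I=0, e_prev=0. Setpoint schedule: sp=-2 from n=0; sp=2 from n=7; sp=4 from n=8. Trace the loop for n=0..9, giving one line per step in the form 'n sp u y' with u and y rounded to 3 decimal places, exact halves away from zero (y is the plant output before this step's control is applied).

0 -2 -2.000 0.000
1 -2 -0.500 -1.500
2 -2 -0.875 -1.125
3 -2 -0.781 -1.219
4 -2 -0.805 -1.195
5 -2 -0.799 -1.201
6 -2 -0.800 -1.200
7 2 3.200 -1.200
8 4 2.200 1.800
9 4 1.450 2.550

(exact arithmetic carried between steps; '≈' marks a value shown rounded to 6 d.p. or computed from one; I and e_prev carry over from the previous line; the table rounds u and y to 3 d.p., halves away from zero)
n=0: y=0, sp=-2, e=sp−y=-2; I=-2, D=e−e_prev=-2; u=1·(-2)+0·(-2)+0·(-2)=-2; next y=1/2·0+3/4·(-2)=-1.5
n=1: y=-1.5, sp=-2, e=sp−y=-0.5; I=-2.5, D=e−e_prev=1.5; u=1·(-0.5)+0·(-2.5)+0·1.5=-0.5; next y=1/2·(-1.5)+3/4·(-0.5)=-1.125
n=2: y=-1.125, sp=-2, e=sp−y=-0.875; I=-3.375, D=e−e_prev=-0.375; u=1·(-0.875)+0·(-3.375)+0·(-0.375)=-0.875; next y=1/2·(-1.125)+3/4·(-0.875)=-1.21875
n=3: y=-1.21875, sp=-2, e=sp−y=-0.78125; I=-4.15625, D=e−e_prev=0.09375; u=1·(-0.78125)+0·(-4.15625)+0·0.09375=-0.78125; next y=1/2·(-1.21875)+3/4·(-0.78125)≈-1.195313
n=4: y≈-1.195313, sp=-2, e=sp−y≈-0.804688; I≈-4.960938, D=e−e_prev≈-0.023438; u=1·(-0.804688)+0·(-4.960938)+0·(-0.023438)≈-0.804688; next y=1/2·(-1.195313)+3/4·(-0.804688)≈-1.201172
n=5: y≈-1.201172, sp=-2, e=sp−y≈-0.798828; I≈-5.759766, D=e−e_prev≈0.005859; u=1·(-0.798828)+0·(-5.759766)+0·0.005859≈-0.798828; next y=1/2·(-1.201172)+3/4·(-0.798828)≈-1.199707
n=6: y≈-1.199707, sp=-2, e=sp−y≈-0.800293; I≈-6.560059, D=e−e_prev≈-0.001465; u=1·(-0.800293)+0·(-6.560059)+0·(-0.001465)≈-0.800293; next y=1/2·(-1.199707)+3/4·(-0.800293)≈-1.200073
n=7: y≈-1.200073, sp=2, e=sp−y≈3.200073; I≈-3.359985, D=e−e_prev≈4.000366; u=1·3.200073+0·(-3.359985)+0·4.000366≈3.200073; next y=1/2·(-1.200073)+3/4·3.200073≈1.800018
n=8: y≈1.800018, sp=4, e=sp−y≈2.199982; I≈-1.160004, D=e−e_prev≈-1.000092; u=1·2.199982+0·(-1.160004)+0·(-1.000092)≈2.199982; next y=1/2·1.800018+3/4·2.199982≈2.549995
n=9: y≈2.549995, sp=4, e=sp−y≈1.450005; I≈0.290001, D=e−e_prev≈-0.749977; u=1·1.450005+0·0.290001+0·(-0.749977)≈1.450005; next y=1/2·2.549995+3/4·1.450005≈2.362501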